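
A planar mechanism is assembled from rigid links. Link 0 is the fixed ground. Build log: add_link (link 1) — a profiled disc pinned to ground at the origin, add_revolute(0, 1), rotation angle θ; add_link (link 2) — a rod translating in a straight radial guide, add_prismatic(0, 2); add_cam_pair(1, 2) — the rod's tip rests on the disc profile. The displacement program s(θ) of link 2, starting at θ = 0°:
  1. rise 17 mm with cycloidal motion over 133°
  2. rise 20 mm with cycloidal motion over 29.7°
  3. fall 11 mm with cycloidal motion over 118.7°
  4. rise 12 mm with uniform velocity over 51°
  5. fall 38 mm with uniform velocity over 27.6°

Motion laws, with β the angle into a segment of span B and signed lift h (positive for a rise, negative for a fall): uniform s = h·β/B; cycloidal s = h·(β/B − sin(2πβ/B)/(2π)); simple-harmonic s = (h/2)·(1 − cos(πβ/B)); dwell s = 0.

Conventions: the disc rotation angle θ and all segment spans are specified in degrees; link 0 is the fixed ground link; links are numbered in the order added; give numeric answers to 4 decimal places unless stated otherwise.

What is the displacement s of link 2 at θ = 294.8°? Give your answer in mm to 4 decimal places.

seg 1 [0°–133°] cycloidal, h=17: full span → s += 17 → s = 17.0000
seg 2 [133°–162.7°] cycloidal, h=20: full span → s += 20 → s = 37.0000
seg 3 [162.7°–281.4°] cycloidal, h=-11: full span → s += -11 → s = 26.0000
seg 4 [281.4°–332.4°] uniform, h=12: θ=294.8° here. β=13.4, B=51. 12·13.4/51 = 3.1529 → s = 29.1529

29.1529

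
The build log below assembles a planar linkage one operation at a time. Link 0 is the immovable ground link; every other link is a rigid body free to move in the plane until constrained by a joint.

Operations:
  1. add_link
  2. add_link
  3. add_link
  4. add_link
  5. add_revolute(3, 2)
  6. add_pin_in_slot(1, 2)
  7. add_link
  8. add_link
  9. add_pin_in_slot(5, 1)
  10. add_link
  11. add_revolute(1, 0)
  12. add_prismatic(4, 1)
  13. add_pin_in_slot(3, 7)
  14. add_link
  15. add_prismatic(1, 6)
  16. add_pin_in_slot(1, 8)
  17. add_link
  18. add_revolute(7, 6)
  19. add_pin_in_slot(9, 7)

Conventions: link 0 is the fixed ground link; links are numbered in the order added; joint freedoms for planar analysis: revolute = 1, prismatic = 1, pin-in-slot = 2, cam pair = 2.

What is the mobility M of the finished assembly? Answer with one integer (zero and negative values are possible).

(L,J1,J2)=(1,0,0); link0 fixed
link1: (2,0,0)
link2: (3,0,0)
link3: (4,0,0)
link4: (5,0,0)
R 3-2 [J1]: (5,1,0)
PS 1-2 [J2]: (5,1,1)
link5: (6,1,1)
link6: (7,1,1)
PS 5-1 [J2]: (7,1,2)
link7: (8,1,2)
R 1-0 [J1]: (8,2,2)
P 4-1 [J1]: (8,3,2)
PS 3-7 [J2]: (8,3,3)
link8: (9,3,3)
P 1-6 [J1]: (9,4,3)
PS 1-8 [J2]: (9,4,4)
link9: (10,4,4)
R 7-6 [J1]: (10,5,4)
PS 9-7 [J2]: (10,5,5)
Grübler: 3·9 − 2·5 − 5 = 12

M = 12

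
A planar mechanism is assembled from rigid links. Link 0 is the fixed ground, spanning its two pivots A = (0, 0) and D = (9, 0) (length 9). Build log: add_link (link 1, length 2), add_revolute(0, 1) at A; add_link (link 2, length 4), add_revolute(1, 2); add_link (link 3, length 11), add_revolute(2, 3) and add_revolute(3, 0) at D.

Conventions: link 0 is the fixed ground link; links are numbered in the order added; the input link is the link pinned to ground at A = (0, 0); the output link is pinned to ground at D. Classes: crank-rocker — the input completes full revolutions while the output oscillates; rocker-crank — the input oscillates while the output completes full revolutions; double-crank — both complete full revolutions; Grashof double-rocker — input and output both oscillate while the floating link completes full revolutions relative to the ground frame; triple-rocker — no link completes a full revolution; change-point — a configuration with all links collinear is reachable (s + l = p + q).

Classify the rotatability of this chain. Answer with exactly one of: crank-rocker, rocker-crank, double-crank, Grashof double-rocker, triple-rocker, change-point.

lengths: ground=9, input=2, coupler=4, output=11
sorted: s=2 (shortest), l=11 (longest), p+q=13
s + l = 13 vs p + q = 13
s + l = p + q → change-point (collinear configuration reachable)

change-point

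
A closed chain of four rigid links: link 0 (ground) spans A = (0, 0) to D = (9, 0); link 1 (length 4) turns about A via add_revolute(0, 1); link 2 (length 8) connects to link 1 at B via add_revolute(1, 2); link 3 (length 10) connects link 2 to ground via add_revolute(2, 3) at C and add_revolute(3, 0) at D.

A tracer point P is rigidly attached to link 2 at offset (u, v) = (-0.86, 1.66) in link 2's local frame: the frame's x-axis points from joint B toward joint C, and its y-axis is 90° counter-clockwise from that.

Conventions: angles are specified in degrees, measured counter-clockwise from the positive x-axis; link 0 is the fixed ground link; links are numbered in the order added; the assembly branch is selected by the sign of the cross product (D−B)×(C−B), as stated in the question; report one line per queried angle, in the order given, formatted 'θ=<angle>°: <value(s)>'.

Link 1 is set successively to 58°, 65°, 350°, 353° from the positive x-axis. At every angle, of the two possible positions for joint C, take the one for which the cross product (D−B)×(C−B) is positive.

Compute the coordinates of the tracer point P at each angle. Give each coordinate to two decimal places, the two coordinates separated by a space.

A=(0,0), D=(9.00,0)
θ=58°: B = A + 4.00·(cos58°, sin58°) = (2.1197, 3.3922)
θ=58°: |BD| = 7.6711
θ=58°: circle(B,8.00) ∩ circle(D,10.00): a=1.4891, h=7.8602
θ=58°:   candidates: C₊=(6.9311,9.7836) cross=60.296; C₋=(-0.0206,-4.3162) cross=-60.296
θ=58°:   branch + wants cross > 0 → take C=(6.9311,9.7836) (cross=60.296)
θ=58°: ex = (C−B)/|BC| = (0.6014,0.7989); ey = (-0.7989,0.6014)
θ=58°: P = B + -0.86·ex + 1.66·ey = (0.2762,3.7035)
θ=65°: B = A + 4.00·(cos65°, sin65°) = (1.6905, 3.6252)
θ=65°: |BD| = 8.1591
θ=65°: circle(B,8.00) ∩ circle(D,10.00): a=1.8735, h=7.7775
θ=65°:   candidates: C₊=(6.8245,9.7605) cross=63.458; C₋=(-0.0868,-4.1748) cross=-63.458
θ=65°:   branch + wants cross > 0 → take C=(6.8245,9.7605) (cross=63.458)
θ=65°: ex = (C−B)/|BC| = (0.6418,0.7669); ey = (-0.7669,0.6418)
θ=65°: P = B + -0.86·ex + 1.66·ey = (-0.1345,4.0310)
θ=350°: B = A + 4.00·(cos350°, sin350°) = (3.9392, -0.6946)
θ=350°: |BD| = 5.1082
θ=350°: circle(B,8.00) ∩ circle(D,10.00): a=-0.9696, h=7.9410
θ=350°:   candidates: C₊=(1.8988,7.0408) cross=40.564; C₋=(4.0584,-8.6937) cross=-40.564
θ=350°:   branch + wants cross > 0 → take C=(1.8988,7.0408) (cross=40.564)
θ=350°: ex = (C−B)/|BC| = (-0.2551,0.9669); ey = (-0.9669,-0.2551)
θ=350°: P = B + -0.86·ex + 1.66·ey = (2.5535,-1.9495)
θ=353°: B = A + 4.00·(cos353°, sin353°) = (3.9702, -0.4875)
θ=353°: |BD| = 5.0534
θ=353°: circle(B,8.00) ∩ circle(D,10.00): a=-1.0353, h=7.9327
θ=353°:   candidates: C₊=(2.1745,7.3084) cross=40.087; C₋=(3.7050,-8.4831) cross=-40.087
θ=353°:   branch + wants cross > 0 → take C=(2.1745,7.3084) (cross=40.087)
θ=353°: ex = (C−B)/|BC| = (-0.2245,0.9745); ey = (-0.9745,-0.2245)
θ=353°: P = B + -0.86·ex + 1.66·ey = (2.5456,-1.6981)

θ=58°: 0.28 3.70
θ=65°: -0.13 4.03
θ=350°: 2.55 -1.95
θ=353°: 2.55 -1.70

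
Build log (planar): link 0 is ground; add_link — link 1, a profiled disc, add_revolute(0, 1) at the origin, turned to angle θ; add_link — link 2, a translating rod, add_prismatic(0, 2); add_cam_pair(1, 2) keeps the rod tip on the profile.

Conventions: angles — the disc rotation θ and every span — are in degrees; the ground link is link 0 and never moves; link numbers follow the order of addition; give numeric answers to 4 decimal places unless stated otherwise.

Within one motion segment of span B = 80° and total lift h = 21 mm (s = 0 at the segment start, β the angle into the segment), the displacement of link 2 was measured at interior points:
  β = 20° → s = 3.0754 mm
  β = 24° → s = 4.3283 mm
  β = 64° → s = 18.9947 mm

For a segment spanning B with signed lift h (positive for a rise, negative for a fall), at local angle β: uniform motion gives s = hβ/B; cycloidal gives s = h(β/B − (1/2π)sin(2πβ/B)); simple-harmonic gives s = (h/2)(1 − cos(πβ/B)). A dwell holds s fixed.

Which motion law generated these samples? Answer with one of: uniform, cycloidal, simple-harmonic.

candidates at β/B = r: uniform s = h·r (linear in β); cycloidal s = h·(r − sin(2πr)/(2π)); simple-harmonic s = (h/2)(1 − cos(πr))
β=20°: printed 3.0754 | uniform 5.2500, cycloidal 1.9077, simple-harmonic 3.0754
β=24°: printed 4.3283 | uniform 6.3000, cycloidal 3.1213, simple-harmonic 4.3283
β=64°: printed 18.9947 | uniform 16.8000, cycloidal 19.9787, simple-harmonic 18.9947
only one law matches every sample → simple-harmonic

simple-harmonic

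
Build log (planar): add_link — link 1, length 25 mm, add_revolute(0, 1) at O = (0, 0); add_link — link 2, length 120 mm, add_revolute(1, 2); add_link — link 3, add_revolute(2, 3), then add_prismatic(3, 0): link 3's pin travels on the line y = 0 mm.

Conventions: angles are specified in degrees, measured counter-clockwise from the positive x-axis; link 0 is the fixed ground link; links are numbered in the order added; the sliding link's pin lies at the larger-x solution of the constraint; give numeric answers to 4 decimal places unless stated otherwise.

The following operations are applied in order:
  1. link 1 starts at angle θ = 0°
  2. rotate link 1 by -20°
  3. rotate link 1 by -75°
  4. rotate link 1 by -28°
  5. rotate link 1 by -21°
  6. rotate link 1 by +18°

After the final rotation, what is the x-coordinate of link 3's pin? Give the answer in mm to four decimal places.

geometry: r = 25 mm, L = 120 mm, e = 0 mm; θ starts at 0°
rotate link 1 by -20°: θ ← 0° -20° = -20°
rotate link 1 by -75°: θ ← -20° -75° = -95°
rotate link 1 by -28°: θ ← -95° -28° = -123°
rotate link 1 by -21°: θ ← -123° -21° = -144°
rotate link 1 by +18°: θ ← -144° +18° = -126°
crank pin P = (r cos θ, r sin θ) = (-14.694631, -20.225425)
h = r sin θ − e = -20.225425 − 0 = -20.225425
x = r cos θ + √(L² − h²) = -14.694631 + 118.283271 = 103.588640

103.5886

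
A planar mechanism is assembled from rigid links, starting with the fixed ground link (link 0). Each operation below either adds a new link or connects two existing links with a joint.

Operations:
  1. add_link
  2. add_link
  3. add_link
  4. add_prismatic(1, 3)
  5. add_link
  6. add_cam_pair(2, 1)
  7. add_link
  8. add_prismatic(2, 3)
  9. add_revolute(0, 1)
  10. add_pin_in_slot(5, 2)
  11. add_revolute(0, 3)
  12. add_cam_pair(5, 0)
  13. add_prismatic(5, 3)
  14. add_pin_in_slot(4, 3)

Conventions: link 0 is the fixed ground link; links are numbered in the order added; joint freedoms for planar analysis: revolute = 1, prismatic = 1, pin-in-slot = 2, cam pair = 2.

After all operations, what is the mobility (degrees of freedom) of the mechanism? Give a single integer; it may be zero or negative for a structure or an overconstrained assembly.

(L,J1,J2)=(1,0,0); link0 fixed
link1: (2,0,0)
link2: (3,0,0)
link3: (4,0,0)
P 1-3 [J1]: (4,1,0)
link4: (5,1,0)
C 2-1 [J2]: (5,1,1)
link5: (6,1,1)
P 2-3 [J1]: (6,2,1)
R 0-1 [J1]: (6,3,1)
PS 5-2 [J2]: (6,3,2)
R 0-3 [J1]: (6,4,2)
C 5-0 [J2]: (6,4,3)
P 5-3 [J1]: (6,5,3)
PS 4-3 [J2]: (6,5,4)
Grübler: 3·5 − 2·5 − 4 = 1

M = 1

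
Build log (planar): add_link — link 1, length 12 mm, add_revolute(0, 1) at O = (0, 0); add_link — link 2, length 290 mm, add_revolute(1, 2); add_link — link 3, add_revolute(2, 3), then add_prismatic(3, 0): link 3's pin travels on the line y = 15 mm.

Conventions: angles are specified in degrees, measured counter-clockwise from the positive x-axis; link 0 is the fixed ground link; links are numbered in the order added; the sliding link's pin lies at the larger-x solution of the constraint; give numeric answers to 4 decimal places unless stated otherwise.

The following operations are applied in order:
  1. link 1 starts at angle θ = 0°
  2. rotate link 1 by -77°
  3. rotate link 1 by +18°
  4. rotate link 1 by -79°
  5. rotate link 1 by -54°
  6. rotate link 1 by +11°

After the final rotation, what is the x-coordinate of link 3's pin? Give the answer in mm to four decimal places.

geometry: r = 12 mm, L = 290 mm, e = 15 mm; θ starts at 0°
rotate link 1 by -77°: θ ← 0° -77° = -77°
rotate link 1 by +18°: θ ← -77° +18° = -59°
rotate link 1 by -79°: θ ← -59° -79° = -138°
rotate link 1 by -54°: θ ← -138° -54° = -192°
rotate link 1 by +11°: θ ← -192° +11° = -181°
crank pin P = (r cos θ, r sin θ) = (-11.998172, 0.209429)
h = r sin θ − e = 0.209429 − 15 = -14.790571
x = r cos θ + √(L² − h²) = -11.998172 + 289.622580 = 277.624408

277.6244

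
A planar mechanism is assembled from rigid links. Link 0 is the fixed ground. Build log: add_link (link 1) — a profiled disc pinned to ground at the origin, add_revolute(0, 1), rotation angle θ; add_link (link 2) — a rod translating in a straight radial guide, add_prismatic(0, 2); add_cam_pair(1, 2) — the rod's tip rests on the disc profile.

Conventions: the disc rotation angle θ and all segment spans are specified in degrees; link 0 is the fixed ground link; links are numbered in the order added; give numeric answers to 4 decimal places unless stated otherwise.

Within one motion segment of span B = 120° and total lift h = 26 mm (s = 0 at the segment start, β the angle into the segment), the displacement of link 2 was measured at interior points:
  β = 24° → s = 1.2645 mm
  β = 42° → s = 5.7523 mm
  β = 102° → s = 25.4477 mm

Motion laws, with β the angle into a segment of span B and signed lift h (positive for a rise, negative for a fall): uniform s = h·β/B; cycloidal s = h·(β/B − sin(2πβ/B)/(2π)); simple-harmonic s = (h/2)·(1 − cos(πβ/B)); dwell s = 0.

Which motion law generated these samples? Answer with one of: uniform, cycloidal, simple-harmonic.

candidates at β/B = r: uniform s = h·r (linear in β); cycloidal s = h·(r − sin(2πr)/(2π)); simple-harmonic s = (h/2)(1 − cos(πr))
β=24°: printed 1.2645 | uniform 5.2000, cycloidal 1.2645, simple-harmonic 2.4828
β=42°: printed 5.7523 | uniform 9.1000, cycloidal 5.7523, simple-harmonic 7.0981
β=102°: printed 25.4477 | uniform 22.1000, cycloidal 25.4477, simple-harmonic 24.5831
only one law matches every sample → cycloidal

cycloidal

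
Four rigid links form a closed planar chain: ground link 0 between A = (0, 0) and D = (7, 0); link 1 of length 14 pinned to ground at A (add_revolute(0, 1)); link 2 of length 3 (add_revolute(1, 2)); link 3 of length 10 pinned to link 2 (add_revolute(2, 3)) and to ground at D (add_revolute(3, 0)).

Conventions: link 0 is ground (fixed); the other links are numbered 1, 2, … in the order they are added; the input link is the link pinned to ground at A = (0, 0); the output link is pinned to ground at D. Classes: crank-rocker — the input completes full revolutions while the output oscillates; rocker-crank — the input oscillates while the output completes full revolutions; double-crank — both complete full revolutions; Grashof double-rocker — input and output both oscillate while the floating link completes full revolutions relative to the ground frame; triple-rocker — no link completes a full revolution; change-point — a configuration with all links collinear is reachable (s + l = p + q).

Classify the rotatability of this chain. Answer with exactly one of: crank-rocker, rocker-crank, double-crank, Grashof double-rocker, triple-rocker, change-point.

lengths: ground=7, input=14, coupler=3, output=10
sorted: s=3 (shortest), l=14 (longest), p+q=17
s + l = 17 vs p + q = 17
s + l = p + q → change-point (collinear configuration reachable)

change-point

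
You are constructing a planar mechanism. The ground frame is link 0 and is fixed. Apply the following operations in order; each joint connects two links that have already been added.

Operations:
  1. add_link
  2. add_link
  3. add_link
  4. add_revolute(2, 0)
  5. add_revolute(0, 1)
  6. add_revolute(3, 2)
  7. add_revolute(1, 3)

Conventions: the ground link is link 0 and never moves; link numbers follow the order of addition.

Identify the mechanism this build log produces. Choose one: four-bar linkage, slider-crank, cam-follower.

links: 4 (incl. ground); joints: 4 revolute, 0 prismatic, 0 higher (cam) pair, forming one closed loop
4 links in a single 4R loop → four-bar linkage

four-bar linkage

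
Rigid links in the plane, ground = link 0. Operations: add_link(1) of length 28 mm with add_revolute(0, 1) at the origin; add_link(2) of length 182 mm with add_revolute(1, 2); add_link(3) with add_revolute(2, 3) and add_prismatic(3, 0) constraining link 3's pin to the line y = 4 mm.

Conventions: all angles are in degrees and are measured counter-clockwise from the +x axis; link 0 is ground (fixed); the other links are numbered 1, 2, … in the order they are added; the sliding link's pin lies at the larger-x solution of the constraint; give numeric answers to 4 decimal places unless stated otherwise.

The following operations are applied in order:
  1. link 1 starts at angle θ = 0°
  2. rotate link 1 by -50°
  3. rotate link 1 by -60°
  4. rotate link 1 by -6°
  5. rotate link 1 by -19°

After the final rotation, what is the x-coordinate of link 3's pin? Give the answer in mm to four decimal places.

geometry: r = 28 mm, L = 182 mm, e = 4 mm; θ starts at 0°
rotate link 1 by -50°: θ ← 0° -50° = -50°
rotate link 1 by -60°: θ ← -50° -60° = -110°
rotate link 1 by -6°: θ ← -110° -6° = -116°
rotate link 1 by -19°: θ ← -116° -19° = -135°
crank pin P = (r cos θ, r sin θ) = (-19.798990, -19.798990)
h = r sin θ − e = -19.798990 − 4 = -23.798990
x = r cos θ + √(L² − h²) = -19.798990 + 180.437269 = 160.638279

160.6383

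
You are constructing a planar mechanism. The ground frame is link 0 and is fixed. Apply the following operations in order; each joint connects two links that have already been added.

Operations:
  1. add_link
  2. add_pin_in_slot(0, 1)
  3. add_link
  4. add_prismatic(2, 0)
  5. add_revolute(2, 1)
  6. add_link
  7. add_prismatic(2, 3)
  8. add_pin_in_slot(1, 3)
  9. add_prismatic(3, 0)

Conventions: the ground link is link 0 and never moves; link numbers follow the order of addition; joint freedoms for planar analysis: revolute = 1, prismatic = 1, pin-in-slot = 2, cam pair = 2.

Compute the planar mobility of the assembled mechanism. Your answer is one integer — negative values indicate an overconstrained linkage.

(L,J1,J2)=(1,0,0); link0 fixed
link1: (2,0,0)
PS 0-1 [J2]: (2,0,1)
link2: (3,0,1)
P 2-0 [J1]: (3,1,1)
R 2-1 [J1]: (3,2,1)
link3: (4,2,1)
P 2-3 [J1]: (4,3,1)
PS 1-3 [J2]: (4,3,2)
P 3-0 [J1]: (4,4,2)
Grübler: 3·3 − 2·4 − 2 = -1

M = -1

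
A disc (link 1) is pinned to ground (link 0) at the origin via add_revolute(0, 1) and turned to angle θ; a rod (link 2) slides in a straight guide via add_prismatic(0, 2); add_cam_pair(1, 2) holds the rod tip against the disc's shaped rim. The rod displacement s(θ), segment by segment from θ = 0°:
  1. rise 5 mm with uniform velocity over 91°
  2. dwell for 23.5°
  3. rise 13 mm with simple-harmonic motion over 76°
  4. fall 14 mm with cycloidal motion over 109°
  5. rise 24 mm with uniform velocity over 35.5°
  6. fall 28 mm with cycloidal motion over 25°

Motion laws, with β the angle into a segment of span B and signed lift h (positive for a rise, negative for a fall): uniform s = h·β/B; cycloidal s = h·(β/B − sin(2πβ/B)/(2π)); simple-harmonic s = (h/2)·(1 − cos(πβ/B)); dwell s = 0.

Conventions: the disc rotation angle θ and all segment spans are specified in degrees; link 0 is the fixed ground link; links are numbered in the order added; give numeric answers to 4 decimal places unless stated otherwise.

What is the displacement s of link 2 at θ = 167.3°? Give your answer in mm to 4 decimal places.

segment 1 (0° to 91°, uniform, h = 5) is passed completely: s = 0.0000 + (5) = 5.0000
segment 2 (91° to 114.5°, dwell): s unchanged at 5.0000
θ = 167.3° falls in segment 3 (114.5° to 190.5°, simple-harmonic, h = 13): β = 167.3 − 114.5 = 52.8°, B = 76°; Δs = 13/2·(1 − cos(π·0.6947)) = 10.2331; s = 5.0000 + 10.2331 = 15.2331

15.2331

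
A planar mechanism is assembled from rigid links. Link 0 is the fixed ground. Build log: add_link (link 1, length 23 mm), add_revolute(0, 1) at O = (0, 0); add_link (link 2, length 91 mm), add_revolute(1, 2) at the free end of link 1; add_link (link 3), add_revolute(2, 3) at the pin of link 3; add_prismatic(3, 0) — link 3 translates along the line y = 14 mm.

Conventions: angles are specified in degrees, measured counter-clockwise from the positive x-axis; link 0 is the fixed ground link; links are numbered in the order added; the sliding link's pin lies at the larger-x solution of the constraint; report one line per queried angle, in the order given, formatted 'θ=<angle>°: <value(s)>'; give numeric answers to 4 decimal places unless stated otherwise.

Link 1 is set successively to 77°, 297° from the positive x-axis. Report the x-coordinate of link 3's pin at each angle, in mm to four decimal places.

geometry: r = 23 mm, L = 91 mm, e = 14 mm
θ=77°: crank pin P = (r cos θ, r sin θ) = (5.173874, 22.410511)
θ=77°: h = r sin θ − e = 22.410511 − 14 = 8.410511
θ=77°: x = r cos θ + √(L² − h²) = 5.173874 + 90.610503 = 95.784377
θ=297°: crank pin P = (r cos θ, r sin θ) = (10.441781, -20.493150)
θ=297°: h = r sin θ − e = -20.493150 − 14 = -34.493150
θ=297°: x = r cos θ + √(L² − h²) = 10.441781 + 84.209397 = 94.651179

θ=77°: 95.7844
θ=297°: 94.6512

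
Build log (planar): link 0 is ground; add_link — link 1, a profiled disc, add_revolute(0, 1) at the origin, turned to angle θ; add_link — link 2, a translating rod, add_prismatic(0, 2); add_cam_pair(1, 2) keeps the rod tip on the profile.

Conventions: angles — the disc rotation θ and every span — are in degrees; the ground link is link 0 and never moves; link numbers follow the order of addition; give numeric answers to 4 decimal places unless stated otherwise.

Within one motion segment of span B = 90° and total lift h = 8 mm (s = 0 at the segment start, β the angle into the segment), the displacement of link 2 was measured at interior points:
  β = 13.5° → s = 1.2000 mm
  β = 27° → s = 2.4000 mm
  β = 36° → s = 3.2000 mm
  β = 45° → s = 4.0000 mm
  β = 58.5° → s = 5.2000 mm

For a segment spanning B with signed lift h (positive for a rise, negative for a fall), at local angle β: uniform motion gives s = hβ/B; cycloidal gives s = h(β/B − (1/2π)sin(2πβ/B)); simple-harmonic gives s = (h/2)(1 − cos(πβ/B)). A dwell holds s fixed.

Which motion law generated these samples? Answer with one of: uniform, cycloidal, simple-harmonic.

candidates at β/B = r: uniform s = h·r (linear in β); cycloidal s = h·(r − sin(2πr)/(2π)); simple-harmonic s = (h/2)(1 − cos(πr))
β=13.5°: printed 1.2000 | uniform 1.2000, cycloidal 0.1699, simple-harmonic 0.4360
β=27°: printed 2.4000 | uniform 2.4000, cycloidal 1.1891, simple-harmonic 1.6489
β=36°: printed 3.2000 | uniform 3.2000, cycloidal 2.4516, simple-harmonic 2.7639
β=45°: printed 4.0000 | uniform 4.0000, cycloidal 4.0000, simple-harmonic 4.0000
β=58.5°: printed 5.2000 | uniform 5.2000, cycloidal 6.2301, simple-harmonic 5.8160
only one law matches every sample → uniform

uniform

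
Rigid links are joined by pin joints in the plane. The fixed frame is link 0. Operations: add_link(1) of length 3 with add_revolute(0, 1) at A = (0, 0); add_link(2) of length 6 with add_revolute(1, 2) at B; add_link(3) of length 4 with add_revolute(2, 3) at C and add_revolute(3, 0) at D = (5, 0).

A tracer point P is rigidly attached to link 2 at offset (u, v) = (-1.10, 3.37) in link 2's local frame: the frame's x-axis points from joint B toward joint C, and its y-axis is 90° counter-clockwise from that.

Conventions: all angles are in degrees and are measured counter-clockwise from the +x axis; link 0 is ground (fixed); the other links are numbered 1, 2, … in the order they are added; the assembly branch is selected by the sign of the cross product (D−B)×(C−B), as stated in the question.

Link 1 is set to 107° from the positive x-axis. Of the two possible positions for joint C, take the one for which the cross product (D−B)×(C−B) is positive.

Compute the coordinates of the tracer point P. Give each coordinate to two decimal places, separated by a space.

A=(0,0), D=(5.00,0)
B = A + 3.00·(cos107°, sin107°) = (-0.8771, 2.8689)
|BD| = 6.5400
circle(B,6.00) ∩ circle(D,4.00): a=4.7990, h=3.6013
  candidates: C₊=(5.0153,4.0000) cross=23.552; C₋=(1.8557,-2.4726) cross=-23.552
  branch + wants cross > 0 → take C=(5.0153,4.0000) (cross=23.552)
ex = (C−B)/|BC| = (0.9821,0.1885); ey = (-0.1885,0.9821)
P = B + -1.10·ex + 3.37·ey = (-2.5927,5.9711)

-2.59 5.97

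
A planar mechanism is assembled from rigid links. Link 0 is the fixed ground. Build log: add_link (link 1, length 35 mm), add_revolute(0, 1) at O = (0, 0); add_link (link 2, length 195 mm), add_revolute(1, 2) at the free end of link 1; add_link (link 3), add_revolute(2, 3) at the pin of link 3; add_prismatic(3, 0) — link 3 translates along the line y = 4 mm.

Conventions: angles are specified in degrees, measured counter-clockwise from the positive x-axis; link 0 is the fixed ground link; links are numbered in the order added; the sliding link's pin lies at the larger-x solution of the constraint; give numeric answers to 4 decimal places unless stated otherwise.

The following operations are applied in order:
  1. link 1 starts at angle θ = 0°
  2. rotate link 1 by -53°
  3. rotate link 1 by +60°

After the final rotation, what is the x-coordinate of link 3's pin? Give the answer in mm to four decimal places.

geometry: r = 35 mm, L = 195 mm, e = 4 mm; θ starts at 0°
rotate link 1 by -53°: θ ← 0° -53° = -53°
rotate link 1 by +60°: θ ← -53° +60° = 7°
crank pin P = (r cos θ, r sin θ) = (34.739115, 4.265427)
h = r sin θ − e = 4.265427 − 4 = 0.265427
x = r cos θ + √(L² − h²) = 34.739115 + 194.999819 = 229.738935

229.7389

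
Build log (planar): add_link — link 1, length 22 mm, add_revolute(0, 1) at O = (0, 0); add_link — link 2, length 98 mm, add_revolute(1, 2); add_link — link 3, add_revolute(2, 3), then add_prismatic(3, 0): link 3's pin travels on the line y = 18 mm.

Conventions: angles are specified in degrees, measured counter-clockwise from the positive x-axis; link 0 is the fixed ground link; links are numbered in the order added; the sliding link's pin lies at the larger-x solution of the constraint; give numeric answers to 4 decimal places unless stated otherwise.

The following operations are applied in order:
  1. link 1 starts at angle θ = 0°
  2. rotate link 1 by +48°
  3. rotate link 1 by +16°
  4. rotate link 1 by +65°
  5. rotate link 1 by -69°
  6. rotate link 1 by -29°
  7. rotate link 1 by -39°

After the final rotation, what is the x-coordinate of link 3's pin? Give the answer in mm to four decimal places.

geometry: r = 22 mm, L = 98 mm, e = 18 mm; θ starts at 0°
rotate link 1 by +48°: θ ← 0° +48° = 48°
rotate link 1 by +16°: θ ← 48° +16° = 64°
rotate link 1 by +65°: θ ← 64° +65° = 129°
rotate link 1 by -69°: θ ← 129° -69° = 60°
rotate link 1 by -29°: θ ← 60° -29° = 31°
rotate link 1 by -39°: θ ← 31° -39° = -8°
crank pin P = (r cos θ, r sin θ) = (21.785898, -3.061808)
h = r sin θ − e = -3.061808 − 18 = -21.061808
x = r cos θ + √(L² − h²) = 21.785898 + 95.709980 = 117.495877

117.4959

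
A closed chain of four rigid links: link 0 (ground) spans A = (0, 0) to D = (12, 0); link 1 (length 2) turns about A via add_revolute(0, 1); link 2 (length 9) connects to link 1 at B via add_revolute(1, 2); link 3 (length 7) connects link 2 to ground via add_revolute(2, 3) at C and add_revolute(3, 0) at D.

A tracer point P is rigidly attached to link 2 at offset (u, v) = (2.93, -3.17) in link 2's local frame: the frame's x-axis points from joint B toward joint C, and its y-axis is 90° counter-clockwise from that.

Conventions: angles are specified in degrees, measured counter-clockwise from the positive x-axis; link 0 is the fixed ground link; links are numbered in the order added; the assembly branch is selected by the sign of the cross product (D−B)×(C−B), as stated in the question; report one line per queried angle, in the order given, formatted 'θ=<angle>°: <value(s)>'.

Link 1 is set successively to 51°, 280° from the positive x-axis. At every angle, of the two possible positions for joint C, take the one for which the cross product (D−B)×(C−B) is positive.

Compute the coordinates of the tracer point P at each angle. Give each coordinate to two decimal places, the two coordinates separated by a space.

A=(0,0), D=(12.00,0)
θ=51°: B = A + 2.00·(cos51°, sin51°) = (1.2586, 1.5543)
θ=51°: |BD| = 10.8532
θ=51°: circle(B,9.00) ∩ circle(D,7.00): a=6.9008, h=5.7774
θ=51°:   candidates: C₊=(8.9157,6.2839) cross=62.704; C₋=(7.2610,-5.1518) cross=-62.704
θ=51°:   branch + wants cross > 0 → take C=(8.9157,6.2839) (cross=62.704)
θ=51°: ex = (C−B)/|BC| = (0.8508,0.5255); ey = (-0.5255,0.8508)
θ=51°: P = B + 2.93·ex + -3.17·ey = (5.4173,0.3970)
θ=280°: B = A + 2.00·(cos280°, sin280°) = (0.3473, -1.9696)
θ=280°: |BD| = 11.8180
θ=280°: circle(B,9.00) ∩ circle(D,7.00): a=7.2629, h=5.3151
θ=280°:   candidates: C₊=(6.6227,4.4816) cross=62.814; C₋=(8.3944,-6.0000) cross=-62.814
θ=280°:   branch + wants cross > 0 → take C=(6.6227,4.4816) (cross=62.814)
θ=280°: ex = (C−B)/|BC| = (0.6973,0.7168); ey = (-0.7168,0.6973)
θ=280°: P = B + 2.93·ex + -3.17·ey = (4.6626,-2.0797)

θ=51°: 5.42 0.40
θ=280°: 4.66 -2.08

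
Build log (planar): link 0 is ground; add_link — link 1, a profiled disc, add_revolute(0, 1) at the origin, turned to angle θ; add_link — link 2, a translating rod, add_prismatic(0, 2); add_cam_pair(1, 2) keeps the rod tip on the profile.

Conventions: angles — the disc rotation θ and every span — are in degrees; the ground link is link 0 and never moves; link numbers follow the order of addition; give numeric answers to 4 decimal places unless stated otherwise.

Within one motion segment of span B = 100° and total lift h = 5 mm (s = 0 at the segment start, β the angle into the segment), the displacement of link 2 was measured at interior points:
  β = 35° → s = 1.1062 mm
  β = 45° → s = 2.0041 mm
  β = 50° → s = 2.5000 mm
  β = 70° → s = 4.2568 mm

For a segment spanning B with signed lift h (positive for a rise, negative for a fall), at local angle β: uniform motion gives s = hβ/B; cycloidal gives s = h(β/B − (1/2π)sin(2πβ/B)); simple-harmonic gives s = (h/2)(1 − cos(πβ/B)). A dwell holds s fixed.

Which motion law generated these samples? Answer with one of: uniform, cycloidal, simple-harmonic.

candidates at β/B = r: uniform s = h·r (linear in β); cycloidal s = h·(r − sin(2πr)/(2π)); simple-harmonic s = (h/2)(1 − cos(πr))
β=35°: printed 1.1062 | uniform 1.7500, cycloidal 1.1062, simple-harmonic 1.3650
β=45°: printed 2.0041 | uniform 2.2500, cycloidal 2.0041, simple-harmonic 2.1089
β=50°: printed 2.5000 | uniform 2.5000, cycloidal 2.5000, simple-harmonic 2.5000
β=70°: printed 4.2568 | uniform 3.5000, cycloidal 4.2568, simple-harmonic 3.9695
only one law matches every sample → cycloidal

cycloidal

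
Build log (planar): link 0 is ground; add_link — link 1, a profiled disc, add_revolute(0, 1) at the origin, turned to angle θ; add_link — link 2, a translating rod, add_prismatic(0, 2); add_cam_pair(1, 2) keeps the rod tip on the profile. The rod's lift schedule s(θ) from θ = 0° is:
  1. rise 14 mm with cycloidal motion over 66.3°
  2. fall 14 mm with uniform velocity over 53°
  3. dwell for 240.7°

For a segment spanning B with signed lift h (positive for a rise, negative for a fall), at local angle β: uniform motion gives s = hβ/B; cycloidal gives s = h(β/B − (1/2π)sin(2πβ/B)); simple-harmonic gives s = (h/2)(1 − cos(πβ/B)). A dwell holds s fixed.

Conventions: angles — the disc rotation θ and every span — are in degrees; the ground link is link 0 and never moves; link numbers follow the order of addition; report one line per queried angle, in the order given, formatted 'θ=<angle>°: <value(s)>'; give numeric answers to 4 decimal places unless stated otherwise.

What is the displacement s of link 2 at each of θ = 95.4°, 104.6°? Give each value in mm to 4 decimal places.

seg 1 [0°–66.3°] cycloidal, h=14: full span → s += 14 → s = 14.0000
seg 2 [66.3°–119.3°] uniform, h=-14: θ=95.4° here. β=29.1, B=53. -14·29.1/53 = -7.6868 → s = 6.3132
seg 2 [66.3°–119.3°] uniform, h=-14: θ=104.6° here. β=38.3, B=53. -14·38.3/53 = -10.1170 → s = 3.8830

θ=95.4°: 6.3132
θ=104.6°: 3.8830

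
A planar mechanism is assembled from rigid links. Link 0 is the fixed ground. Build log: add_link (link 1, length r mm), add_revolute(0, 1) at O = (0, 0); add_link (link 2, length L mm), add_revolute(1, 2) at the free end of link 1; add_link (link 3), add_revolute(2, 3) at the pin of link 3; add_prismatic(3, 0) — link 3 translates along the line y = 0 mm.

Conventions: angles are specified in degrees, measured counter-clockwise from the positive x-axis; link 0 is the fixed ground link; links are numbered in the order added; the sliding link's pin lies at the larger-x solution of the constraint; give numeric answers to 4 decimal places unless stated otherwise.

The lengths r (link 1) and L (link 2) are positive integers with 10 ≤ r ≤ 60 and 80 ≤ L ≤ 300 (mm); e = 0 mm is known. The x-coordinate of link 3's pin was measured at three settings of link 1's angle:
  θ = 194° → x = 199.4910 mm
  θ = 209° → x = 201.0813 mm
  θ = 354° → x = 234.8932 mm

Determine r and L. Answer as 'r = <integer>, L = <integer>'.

constraint per measurement: (x − r cos θ)² + (r sin θ − e)² = L²
subtracting the θ₁ and θ₂ equations cancels the r² and L² terms:
r = (x₁² − x₂²) / (2[(x₁cos θ₁ + e sin θ₁) − (x₂cos θ₂ + e sin θ₂)]) = 17.9997 → r = 18
L² = (x₁ − r cos θ₁)² + (r sin θ₁ − e)² = 47089.0086 → L = 217.0000 → L = 217
check at θ₃=354°: x = 234.8932 (printed 234.8932) ✓

r = 18, L = 217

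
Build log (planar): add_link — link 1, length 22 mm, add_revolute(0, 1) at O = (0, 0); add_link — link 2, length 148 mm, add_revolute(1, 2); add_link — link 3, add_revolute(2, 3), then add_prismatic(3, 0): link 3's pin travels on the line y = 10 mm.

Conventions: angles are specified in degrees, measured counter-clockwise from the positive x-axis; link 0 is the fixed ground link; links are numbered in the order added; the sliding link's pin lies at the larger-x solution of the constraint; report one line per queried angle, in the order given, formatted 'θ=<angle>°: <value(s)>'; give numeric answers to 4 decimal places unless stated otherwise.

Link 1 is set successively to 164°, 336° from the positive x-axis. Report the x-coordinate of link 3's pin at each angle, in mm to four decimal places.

geometry: r = 22 mm, L = 148 mm, e = 10 mm
θ=164°: crank pin P = (r cos θ, r sin θ) = (-21.147757, 6.064022)
θ=164°: h = r sin θ − e = 6.064022 − 10 = -3.935978
θ=164°: x = r cos θ + √(L² − h²) = -21.147757 + 147.947653 = 126.799896
θ=336°: crank pin P = (r cos θ, r sin θ) = (20.098000, -8.948206)
θ=336°: h = r sin θ − e = -8.948206 − 10 = -18.948206
θ=336°: x = r cos θ + √(L² − h²) = 20.098000 + 146.782034 = 166.880034

θ=164°: 126.7999
θ=336°: 166.8800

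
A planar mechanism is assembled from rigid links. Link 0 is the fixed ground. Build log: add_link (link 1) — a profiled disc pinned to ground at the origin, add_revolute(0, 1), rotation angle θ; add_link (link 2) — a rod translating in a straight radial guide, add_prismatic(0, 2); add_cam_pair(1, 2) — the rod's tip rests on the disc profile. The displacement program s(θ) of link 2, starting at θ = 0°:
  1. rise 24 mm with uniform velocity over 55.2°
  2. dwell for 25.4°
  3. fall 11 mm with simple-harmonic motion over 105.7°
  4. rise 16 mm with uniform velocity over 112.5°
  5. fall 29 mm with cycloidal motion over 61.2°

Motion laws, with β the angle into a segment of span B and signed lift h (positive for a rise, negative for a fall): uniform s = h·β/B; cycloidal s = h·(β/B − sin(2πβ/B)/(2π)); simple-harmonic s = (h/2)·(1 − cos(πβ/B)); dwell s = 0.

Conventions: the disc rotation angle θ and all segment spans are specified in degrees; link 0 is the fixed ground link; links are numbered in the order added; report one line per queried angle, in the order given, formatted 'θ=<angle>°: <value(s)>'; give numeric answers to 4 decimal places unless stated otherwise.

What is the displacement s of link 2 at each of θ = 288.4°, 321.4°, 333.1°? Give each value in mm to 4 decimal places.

seg 1 [0°–55.2°] uniform, h=24: full span → s += 24 → s = 24.0000
seg 2 [55.2°–80.6°] dwell: s stays 24.0000
seg 3 [80.6°–186.3°] simple-harmonic, h=-11: full span → s += -11 → s = 13.0000
seg 4 [186.3°–298.8°] uniform, h=16: θ=288.4° here. β=102.1, B=112.5. 16·102.1/112.5 = 14.5209 → s = 27.5209
seg 4 [186.3°–298.8°] uniform, h=16: full span → s += 16 → s = 29.0000
seg 5 [298.8°–360°] cycloidal, h=-29: θ=321.4° here. β=22.6, B=61.2. -29·(0.3693 − sin(2π·0.3693)/(2π)) = -7.3304 → s = 21.6696
seg 5 [298.8°–360°] cycloidal, h=-29: θ=333.1° here. β=34.3, B=61.2. -29·(0.5605 − sin(2π·0.5605)/(2π)) = -17.9647 → s = 11.0353

θ=288.4°: 27.5209
θ=321.4°: 21.6696
θ=333.1°: 11.0353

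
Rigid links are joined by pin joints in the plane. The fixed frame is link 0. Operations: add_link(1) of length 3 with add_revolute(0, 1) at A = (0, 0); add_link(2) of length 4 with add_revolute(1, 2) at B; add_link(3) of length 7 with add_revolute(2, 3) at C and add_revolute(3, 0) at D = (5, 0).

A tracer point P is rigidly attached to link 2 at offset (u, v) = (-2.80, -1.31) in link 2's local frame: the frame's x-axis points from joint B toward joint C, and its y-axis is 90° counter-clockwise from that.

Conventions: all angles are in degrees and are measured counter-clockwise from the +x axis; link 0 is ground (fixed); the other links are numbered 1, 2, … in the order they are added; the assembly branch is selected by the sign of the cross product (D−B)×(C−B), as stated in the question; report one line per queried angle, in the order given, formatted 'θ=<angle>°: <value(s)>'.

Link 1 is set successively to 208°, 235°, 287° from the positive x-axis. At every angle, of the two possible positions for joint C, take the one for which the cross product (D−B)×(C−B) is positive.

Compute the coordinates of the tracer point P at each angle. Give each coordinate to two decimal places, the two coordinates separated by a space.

A=(0,0), D=(5.00,0)
θ=208°: B = A + 3.00·(cos208°, sin208°) = (-2.6488, -1.4084)
θ=208°: |BD| = 7.7774
θ=208°: circle(B,4.00) ∩ circle(D,7.00): a=1.7672, h=3.5885
θ=208°:   candidates: C₊=(-1.5607,2.4407) cross=27.909; C₋=(-0.2610,-4.6175) cross=-27.909
θ=208°:   branch + wants cross > 0 → take C=(-1.5607,2.4407) (cross=27.909)
θ=208°: ex = (C−B)/|BC| = (0.2720,0.9623); ey = (-0.9623,0.2720)
θ=208°: P = B + -2.80·ex + -1.31·ey = (-2.1499,-4.4592)
θ=235°: B = A + 3.00·(cos235°, sin235°) = (-1.7207, -2.4575)
θ=235°: |BD| = 7.1559
θ=235°: circle(B,4.00) ∩ circle(D,7.00): a=1.2722, h=3.7923
θ=235°:   candidates: C₊=(-1.8283,1.5411) cross=27.137; C₋=(0.7764,-5.5822) cross=-27.137
θ=235°:   branch + wants cross > 0 → take C=(-1.8283,1.5411) (cross=27.137)
θ=235°: ex = (C−B)/|BC| = (-0.0269,0.9996); ey = (-0.9996,-0.0269)
θ=235°: P = B + -2.80·ex + -1.31·ey = (-0.3359,-5.2212)
θ=287°: B = A + 3.00·(cos287°, sin287°) = (0.8771, -2.8689)
θ=287°: |BD| = 5.0228
θ=287°: circle(B,4.00) ∩ circle(D,7.00): a=-0.7736, h=3.9245
θ=287°:   candidates: C₊=(-1.9994,-0.0894) cross=19.712; C₋=(2.4837,-6.5321) cross=-19.712
θ=287°:   branch + wants cross > 0 → take C=(-1.9994,-0.0894) (cross=19.712)
θ=287°: ex = (C−B)/|BC| = (-0.7191,0.6949); ey = (-0.6949,-0.7191)
θ=287°: P = B + -2.80·ex + -1.31·ey = (3.8010,-3.8725)

θ=208°: -2.15 -4.46
θ=235°: -0.34 -5.22
θ=287°: 3.80 -3.87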